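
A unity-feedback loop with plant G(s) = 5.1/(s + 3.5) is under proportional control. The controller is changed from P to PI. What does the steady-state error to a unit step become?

0

The integrator makes K_pos = lim_{s→0} C(s)G(s) infinite, so e_ss = 1/(1+K_pos) = 0.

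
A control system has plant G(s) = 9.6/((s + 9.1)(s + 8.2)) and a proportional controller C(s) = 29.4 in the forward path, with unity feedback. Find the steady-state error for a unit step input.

The loop is type 0. Static position error constant K_pos = C(0)·G(0) = 29.4·0.1287 = 3.782.
Steady-state error to a unit step: e_ss = 1/(1+K_pos) = 1/4.782 = 0.209.

0.209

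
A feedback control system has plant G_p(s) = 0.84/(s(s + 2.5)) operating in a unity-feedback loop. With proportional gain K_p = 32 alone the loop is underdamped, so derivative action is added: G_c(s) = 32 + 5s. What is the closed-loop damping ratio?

ζ = 0.646

Forward path: (32 + 5s)·0.84/(s(s+2.5)). The closed-loop characteristic equation is s² + (2.5 + 0.84·5)s + 0.84·32 = 0.
That is s² + 6.7s + 26.88 = 0, so ω_n = 5.185 rad/s and ζ = 6.7/(2·5.185) = 0.6461.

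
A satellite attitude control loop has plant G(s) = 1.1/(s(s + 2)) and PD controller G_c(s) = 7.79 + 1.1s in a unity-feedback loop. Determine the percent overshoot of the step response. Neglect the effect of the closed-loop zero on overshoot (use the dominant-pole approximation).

12.7%

Forward path: (7.79 + 1.1s)·1.1/(s(s+2)). The closed-loop characteristic equation is s² + (2 + 1.1·1.1)s + 1.1·7.79 = 0.
That is s² + 3.21s + 8.569 = 0, so ω_n = 2.927 rad/s and ζ = 3.21/(2·2.927) = 0.5483.
%OS = 100·exp(−πζ/√(1−ζ²)) = 12.7%.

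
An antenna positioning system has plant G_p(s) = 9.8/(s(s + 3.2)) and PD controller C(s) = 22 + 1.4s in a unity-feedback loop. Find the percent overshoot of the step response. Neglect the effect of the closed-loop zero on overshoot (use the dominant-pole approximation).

10.9%

Forward path: (22 + 1.4s)·9.8/(s(s+3.2)). The closed-loop characteristic equation is s² + (3.2 + 9.8·1.4)s + 9.8·22 = 0.
That is s² + 16.92s + 215.6 = 0, so ω_n = 14.68 rad/s and ζ = 16.92/(2·14.68) = 0.5762.
%OS = 100·exp(−πζ/√(1−ζ²)) = 10.9%.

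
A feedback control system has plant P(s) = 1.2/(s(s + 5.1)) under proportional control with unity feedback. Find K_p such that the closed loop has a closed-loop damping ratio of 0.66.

Closed-loop characteristic equation: s² + 5.1s + K_p·1.2 = 0.
So ω_n = √(1.2K_p) and 2ζω_n = 5.1, giving ζ = 5.1/(2√(1.2K_p)).
Setting ζ = 0.66: √(1.2K_p) = 5.1/(2·0.66) = 3.864, so K_p = 14.93/1.2 = 12.4.

K_p = 12.4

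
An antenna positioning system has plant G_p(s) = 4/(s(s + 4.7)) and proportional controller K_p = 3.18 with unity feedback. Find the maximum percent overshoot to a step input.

From 1 + K_pG_p(s) = 0: s² + 4.7s + 12.72 = 0 ⇒ ω_n = 3.567, ζ = 0.6589.
%OS = 100·exp(−πζ/√(1−ζ²)) = 100·exp(−π·0.6589/√0.5658) = 6.38%.

6.38%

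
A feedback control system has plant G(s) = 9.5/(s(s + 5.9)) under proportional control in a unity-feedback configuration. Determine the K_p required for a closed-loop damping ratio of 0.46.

Closed-loop characteristic equation: s² + 5.9s + K_p·9.5 = 0.
So ω_n = √(9.5K_p) and 2ζω_n = 5.9, giving ζ = 5.9/(2√(9.5K_p)).
Setting ζ = 0.46: √(9.5K_p) = 5.9/(2·0.46) = 6.413, so K_p = 41.13/9.5 = 4.33.

K_p = 4.33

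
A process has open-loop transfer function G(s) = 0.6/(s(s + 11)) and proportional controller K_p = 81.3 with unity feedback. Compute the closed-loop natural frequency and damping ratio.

1 + K_p·G(s) = 0 gives s² + 11s + 48.78 = 0.
So ω_n² = 48.78 ⇒ ω_n = 6.984 rad/s, and ζ = 11/(2ω_n) = 0.787.

ω_n = 6.98 rad/s, ζ = 0.787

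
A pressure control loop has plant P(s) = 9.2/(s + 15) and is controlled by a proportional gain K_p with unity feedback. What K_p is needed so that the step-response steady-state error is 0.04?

Steady-state error for a unit step on this type-0 loop is 1/(1 + K_p·P(0)).
P(0) = 0.6133. Require 1/(1 + K_p·0.6133) = 0.04, so 1 + 0.6133·K_p = 25.
K_p = (25 − 1)/0.6133 = 39.1.

K_p = 39.1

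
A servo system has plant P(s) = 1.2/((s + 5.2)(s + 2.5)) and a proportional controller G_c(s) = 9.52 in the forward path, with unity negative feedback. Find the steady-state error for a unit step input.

The loop is type 0. Static position error constant K_pos = G_c(0)·P(0) = 9.52·0.09231 = 0.8788.
Steady-state error to a unit step: e_ss = 1/(1+K_pos) = 1/1.879 = 0.532.

0.532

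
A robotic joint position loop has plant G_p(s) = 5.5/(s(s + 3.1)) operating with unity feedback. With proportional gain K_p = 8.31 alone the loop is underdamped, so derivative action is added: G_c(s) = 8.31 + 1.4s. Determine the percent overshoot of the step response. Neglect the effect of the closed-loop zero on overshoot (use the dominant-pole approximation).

1.54%

Forward path: (8.31 + 1.4s)·5.5/(s(s+3.1)). The closed-loop characteristic equation is s² + (3.1 + 5.5·1.4)s + 5.5·8.31 = 0.
That is s² + 10.8s + 45.71 = 0, so ω_n = 6.761 rad/s and ζ = 10.8/(2·6.761) = 0.7988.
%OS = 100·exp(−πζ/√(1−ζ²)) = 1.54%.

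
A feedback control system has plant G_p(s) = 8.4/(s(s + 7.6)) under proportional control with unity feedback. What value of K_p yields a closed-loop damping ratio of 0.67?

K_p = 3.83

Closed-loop characteristic equation: s² + 7.6s + K_p·8.4 = 0.
So ω_n = √(8.4K_p) and 2ζω_n = 7.6, giving ζ = 7.6/(2√(8.4K_p)).
Setting ζ = 0.67: √(8.4K_p) = 7.6/(2·0.67) = 5.672, so K_p = 32.17/8.4 = 3.83.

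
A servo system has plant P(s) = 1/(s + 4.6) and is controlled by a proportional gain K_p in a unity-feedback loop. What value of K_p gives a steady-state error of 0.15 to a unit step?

K_p = 26.1

Steady-state error for a unit step on this type-0 loop is 1/(1 + K_p·P(0)).
P(0) = 0.2174. Require 1/(1 + K_p·0.2174) = 0.15, so 1 + 0.2174·K_p = 6.667.
K_p = (6.667 − 1)/0.2174 = 26.1.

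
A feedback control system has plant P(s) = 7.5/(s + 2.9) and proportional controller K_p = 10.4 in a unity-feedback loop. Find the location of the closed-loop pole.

s = -80.9

Closed-loop transfer function: T(s) = K_p·P(s)/(1 + K_p·P(s)) = 78/(s + 2.9 + 78) = 78/(s + 80.9).
The closed-loop pole is at s = −80.9.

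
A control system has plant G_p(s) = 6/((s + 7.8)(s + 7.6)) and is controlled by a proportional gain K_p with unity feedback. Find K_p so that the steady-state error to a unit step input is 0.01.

The loop is type 0, so e_ss(step) = 1/(1 + K_pos) with K_pos = K_p·G_p(0).
G_p(0) = 0.1012. Require 1/(1 + K_p·0.1012) = 0.01, so 1 + 0.1012·K_p = 100.
K_p = (100 − 1)/0.1012 = 978.

K_p = 978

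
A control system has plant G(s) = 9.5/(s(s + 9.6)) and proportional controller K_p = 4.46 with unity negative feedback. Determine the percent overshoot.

The closed-loop denominator s² + 9.6s + 42.37 gives ω_n = √42.37 = 6.509 and ζ = 9.6/(2ω_n) = 0.7374.
%OS = 100·exp(−πζ/√(1−ζ²)) = 100·exp(−π·0.7374/√0.4562) = 3.24%.

3.24%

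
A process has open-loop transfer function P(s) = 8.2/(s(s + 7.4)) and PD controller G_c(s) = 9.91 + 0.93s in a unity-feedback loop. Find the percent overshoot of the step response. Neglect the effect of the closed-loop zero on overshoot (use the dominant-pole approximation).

Forward path: (9.91 + 0.93s)·8.2/(s(s+7.4)). The closed-loop characteristic equation is s² + (7.4 + 8.2·0.93)s + 8.2·9.91 = 0.
That is s² + 15.03s + 81.26 = 0, so ω_n = 9.015 rad/s and ζ = 15.03/(2·9.015) = 0.8334.
%OS = 100·exp(−πζ/√(1−ζ²)) = 0.876%.

0.876%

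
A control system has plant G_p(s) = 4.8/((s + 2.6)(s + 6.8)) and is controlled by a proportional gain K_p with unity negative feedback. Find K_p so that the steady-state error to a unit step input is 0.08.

Steady-state error for a unit step on this type-0 loop is 1/(1 + K_p·G_p(0)).
G_p(0) = 0.2715. Require 1/(1 + K_p·0.2715) = 0.08, so 1 + 0.2715·K_p = 12.5.
K_p = (12.5 − 1)/0.2715 = 42.4.

K_p = 42.4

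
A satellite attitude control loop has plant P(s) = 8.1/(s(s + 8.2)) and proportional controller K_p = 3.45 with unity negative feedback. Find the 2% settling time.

T_s ≈ 0.976 s

Closed-loop characteristic equation: s² + 8.2s + 27.95 = 0, so ω_n = 5.286 rad/s and ζ = 8.2/(2·5.286) = 0.7756.
2% settling time T_s ≈ 4/(ζω_n) = 4/4.1 = 0.976 s.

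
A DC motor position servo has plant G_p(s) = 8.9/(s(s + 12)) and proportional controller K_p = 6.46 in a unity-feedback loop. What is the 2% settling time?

T_s ≈ 0.667 s

From 1 + K_pG_p(s) = 0: s² + 12s + 57.49 = 0 ⇒ ω_n = 7.582, ζ = 0.7913.
2% settling time T_s ≈ 4/(ζω_n) = 4/6 = 0.667 s.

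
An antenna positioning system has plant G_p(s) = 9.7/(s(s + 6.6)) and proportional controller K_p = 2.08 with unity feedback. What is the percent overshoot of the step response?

3.33%

From 1 + K_pG_p(s) = 0: s² + 6.6s + 20.18 = 0 ⇒ ω_n = 4.492, ζ = 0.7347.
%OS = 100·exp(−πζ/√(1−ζ²)) = 100·exp(−π·0.7347/√0.4602) = 3.33%.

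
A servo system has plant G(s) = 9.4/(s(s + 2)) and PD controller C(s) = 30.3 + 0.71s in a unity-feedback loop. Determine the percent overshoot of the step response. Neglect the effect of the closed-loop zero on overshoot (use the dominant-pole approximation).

Forward path: (30.3 + 0.71s)·9.4/(s(s+2)). The closed-loop characteristic equation is s² + (2 + 9.4·0.71)s + 9.4·30.3 = 0.
That is s² + 8.674s + 284.8 = 0, so ω_n = 16.88 rad/s and ζ = 8.674/(2·16.88) = 0.257.
%OS = 100·exp(−πζ/√(1−ζ²)) = 43.4%.

43.4%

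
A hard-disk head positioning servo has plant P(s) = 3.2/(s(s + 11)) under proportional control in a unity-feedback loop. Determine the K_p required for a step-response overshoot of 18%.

K_p = 41.2

From %OS = 100·exp(−πζ/√(1−ζ²)) = 18%, ζ = −ln(0.18)/√(π²+ln²(0.18)) = 0.4791.
Characteristic equation s² + 11s + 3.2K_p = 0 gives ζ = 11/(2√(3.2K_p)).
Setting ζ = 0.4791: √(3.2K_p) = 11/(2·0.4791) = 11.48, so K_p = 131.8/3.2 = 41.2.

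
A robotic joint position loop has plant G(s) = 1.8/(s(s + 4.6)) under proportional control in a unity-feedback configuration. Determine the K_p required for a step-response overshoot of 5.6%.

From %OS = 100·exp(−πζ/√(1−ζ²)) = 5.6%, ζ = −ln(0.056)/√(π²+ln²(0.056)) = 0.6761.
Characteristic equation s² + 4.6s + 1.8K_p = 0 gives ζ = 4.6/(2√(1.8K_p)).
Setting ζ = 0.6761: √(1.8K_p) = 4.6/(2·0.6761) = 3.402, so K_p = 11.57/1.8 = 6.43.

K_p = 6.43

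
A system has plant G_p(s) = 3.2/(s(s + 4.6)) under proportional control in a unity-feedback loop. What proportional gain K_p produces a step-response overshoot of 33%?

From %OS = 100·exp(−πζ/√(1−ζ²)) = 33%, ζ = −ln(0.33)/√(π²+ln²(0.33)) = 0.3328.
Characteristic equation s² + 4.6s + 3.2K_p = 0 gives ζ = 4.6/(2√(3.2K_p)).
Setting ζ = 0.3328: √(3.2K_p) = 4.6/(2·0.3328) = 6.911, so K_p = 47.77/3.2 = 14.9.

K_p = 14.9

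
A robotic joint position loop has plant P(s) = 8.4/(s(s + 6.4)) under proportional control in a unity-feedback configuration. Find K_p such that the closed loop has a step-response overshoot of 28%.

From %OS = 100·exp(−πζ/√(1−ζ²)) = 28%, ζ = −ln(0.28)/√(π²+ln²(0.28)) = 0.3755.
Characteristic equation s² + 6.4s + 8.4K_p = 0 gives ζ = 6.4/(2√(8.4K_p)).
Setting ζ = 0.3755: √(8.4K_p) = 6.4/(2·0.3755) = 8.521, so K_p = 72.61/8.4 = 8.64.

K_p = 8.64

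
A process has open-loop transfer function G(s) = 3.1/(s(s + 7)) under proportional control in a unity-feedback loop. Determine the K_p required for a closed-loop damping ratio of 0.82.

K_p = 5.88

Closed-loop characteristic equation: s² + 7s + K_p·3.1 = 0.
So ω_n = √(3.1K_p) and 2ζω_n = 7, giving ζ = 7/(2√(3.1K_p)).
Setting ζ = 0.82: √(3.1K_p) = 7/(2·0.82) = 4.268, so K_p = 18.22/3.1 = 5.88.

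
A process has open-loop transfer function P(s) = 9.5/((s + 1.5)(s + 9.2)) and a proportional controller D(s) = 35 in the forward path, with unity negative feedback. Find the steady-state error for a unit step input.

0.0398

The loop is type 0. Static position error constant K_pos = D(0)·P(0) = 35·0.6884 = 24.09.
Steady-state error to a unit step: e_ss = 1/(1+K_pos) = 1/25.09 = 0.0398.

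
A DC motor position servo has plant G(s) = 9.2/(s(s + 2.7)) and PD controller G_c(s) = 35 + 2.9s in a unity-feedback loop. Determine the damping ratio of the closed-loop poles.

Forward path: (35 + 2.9s)·9.2/(s(s+2.7)). The closed-loop characteristic equation is s² + (2.7 + 9.2·2.9)s + 9.2·35 = 0.
That is s² + 29.38s + 322 = 0, so ω_n = 17.94 rad/s and ζ = 29.38/(2·17.94) = 0.8186.

ζ = 0.819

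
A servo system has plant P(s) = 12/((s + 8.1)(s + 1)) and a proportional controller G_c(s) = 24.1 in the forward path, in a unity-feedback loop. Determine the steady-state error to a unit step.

The loop is type 0. Static position error constant K_pos = G_c(0)·P(0) = 24.1·1.481 = 35.7.
Steady-state error to a unit step: e_ss = 1/(1+K_pos) = 1/36.7 = 0.0272.

0.0272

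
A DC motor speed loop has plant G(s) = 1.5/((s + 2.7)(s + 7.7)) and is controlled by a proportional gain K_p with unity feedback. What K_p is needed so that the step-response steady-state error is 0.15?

K_p = 78.5

For a type-0 loop with proportional control, e_ss = 1/(1 + K_p·G(0)).
G(0) = 0.07215. Require 1/(1 + K_p·0.07215) = 0.15, so 1 + 0.07215·K_p = 6.667.
K_p = (6.667 − 1)/0.07215 = 78.5.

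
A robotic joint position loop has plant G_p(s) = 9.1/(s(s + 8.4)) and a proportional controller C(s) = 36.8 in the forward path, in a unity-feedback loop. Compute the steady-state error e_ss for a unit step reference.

The open loop C(s)G_p(s) has a pole at the origin (type 1), so the static position error constant is infinite and e_ss = 1/(1+∞) = 0.

0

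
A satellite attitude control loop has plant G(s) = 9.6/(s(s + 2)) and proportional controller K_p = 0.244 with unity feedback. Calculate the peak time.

T_p = 2.71 s

From 1 + K_pG(s) = 0: s² + 2s + 2.342 = 0 ⇒ ω_n = 1.53, ζ = 0.6534.
Damped frequency ω_d = ω_n√(1−ζ²) = 1.159 rad/s, so peak time T_p = π/ω_d = 2.71 s.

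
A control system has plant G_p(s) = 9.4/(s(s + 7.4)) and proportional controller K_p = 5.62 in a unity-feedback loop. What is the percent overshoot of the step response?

From 1 + K_pG_p(s) = 0: s² + 7.4s + 52.83 = 0 ⇒ ω_n = 7.268, ζ = 0.5091.
%OS = 100·exp(−πζ/√(1−ζ²)) = 100·exp(−π·0.5091/√0.7409) = 15.6%.

15.6%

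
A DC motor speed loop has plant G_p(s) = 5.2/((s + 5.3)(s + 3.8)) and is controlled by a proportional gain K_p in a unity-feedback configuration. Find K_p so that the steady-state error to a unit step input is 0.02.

For a type-0 loop with proportional control, e_ss = 1/(1 + K_p·G_p(0)).
G_p(0) = 0.2582. Require 1/(1 + K_p·0.2582) = 0.02, so 1 + 0.2582·K_p = 50.
K_p = (50 − 1)/0.2582 = 190.

K_p = 190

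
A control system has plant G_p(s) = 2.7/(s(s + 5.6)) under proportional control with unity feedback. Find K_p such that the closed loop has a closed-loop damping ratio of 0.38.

Closed-loop characteristic equation: s² + 5.6s + K_p·2.7 = 0.
So ω_n = √(2.7K_p) and 2ζω_n = 5.6, giving ζ = 5.6/(2√(2.7K_p)).
Setting ζ = 0.38: √(2.7K_p) = 5.6/(2·0.38) = 7.368, so K_p = 54.29/2.7 = 20.1.

K_p = 20.1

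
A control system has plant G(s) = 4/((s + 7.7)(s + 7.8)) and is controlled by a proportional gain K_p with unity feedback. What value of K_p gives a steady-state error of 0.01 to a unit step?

For a type-0 loop with proportional control, e_ss = 1/(1 + K_p·G(0)).
G(0) = 0.0666. Require 1/(1 + K_p·0.0666) = 0.01, so 1 + 0.0666·K_p = 100.
K_p = (100 − 1)/0.0666 = 1490.

K_p = 1490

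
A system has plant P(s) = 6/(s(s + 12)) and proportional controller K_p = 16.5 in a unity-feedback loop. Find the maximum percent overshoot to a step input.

9.3%

From 1 + K_pP(s) = 0: s² + 12s + 99 = 0 ⇒ ω_n = 9.95, ζ = 0.603.
%OS = 100·exp(−πζ/√(1−ζ²)) = 100·exp(−π·0.603/√0.6364) = 9.3%.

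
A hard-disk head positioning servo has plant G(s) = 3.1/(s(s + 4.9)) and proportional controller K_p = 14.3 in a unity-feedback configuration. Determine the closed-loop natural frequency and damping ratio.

ω_n = 6.66 rad/s, ζ = 0.368

With unity feedback the closed-loop characteristic equation is s² + 4.9s + 14.3·3.1 = s² + 4.9s + 44.33 = 0.
Matching s² + 2ζω_n s + ω_n²: ω_n = √44.33 = 6.658 rad/s and 2ζω_n = 4.9, so ζ = 4.9/(2·6.658) = 0.368.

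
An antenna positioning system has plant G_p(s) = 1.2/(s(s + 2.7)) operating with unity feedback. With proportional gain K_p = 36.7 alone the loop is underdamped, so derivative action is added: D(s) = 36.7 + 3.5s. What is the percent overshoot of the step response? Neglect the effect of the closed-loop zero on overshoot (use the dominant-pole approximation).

14.8%

Forward path: (36.7 + 3.5s)·1.2/(s(s+2.7)). The closed-loop characteristic equation is s² + (2.7 + 1.2·3.5)s + 1.2·36.7 = 0.
That is s² + 6.9s + 44.04 = 0, so ω_n = 6.636 rad/s and ζ = 6.9/(2·6.636) = 0.5199.
%OS = 100·exp(−πζ/√(1−ζ²)) = 14.8%.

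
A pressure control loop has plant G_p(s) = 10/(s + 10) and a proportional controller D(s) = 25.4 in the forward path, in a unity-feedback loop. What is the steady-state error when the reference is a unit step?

0.0379

The loop is type 0. Static position error constant K_pos = D(0)·G_p(0) = 25.4·1 = 25.4.
Steady-state error to a unit step: e_ss = 1/(1+K_pos) = 1/26.4 = 0.0379.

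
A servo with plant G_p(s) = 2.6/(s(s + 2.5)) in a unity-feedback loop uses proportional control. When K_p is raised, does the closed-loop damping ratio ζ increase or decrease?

decrease

ζ = 2.5/(2√(2.6K_p)); increasing K_p raises the denominator, so ζ falls.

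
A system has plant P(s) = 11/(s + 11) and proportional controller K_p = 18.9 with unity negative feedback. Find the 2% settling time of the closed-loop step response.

Closed-loop transfer function: T(s) = K_p·P(s)/(1 + K_p·P(s)) = 207.9/(s + 11 + 207.9) = 207.9/(s + 218.9).
Time constant τ = 1/218.9 = 0.004568 s, so the 2% settling time is about 4τ = 0.0183 s.

T_s ≈ 0.0183 s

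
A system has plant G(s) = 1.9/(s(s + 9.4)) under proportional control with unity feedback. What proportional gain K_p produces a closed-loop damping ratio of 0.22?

K_p = 240

Closed-loop characteristic equation: s² + 9.4s + K_p·1.9 = 0.
So ω_n = √(1.9K_p) and 2ζω_n = 9.4, giving ζ = 9.4/(2√(1.9K_p)).
Setting ζ = 0.22: √(1.9K_p) = 9.4/(2·0.22) = 21.36, so K_p = 456.4/1.9 = 240.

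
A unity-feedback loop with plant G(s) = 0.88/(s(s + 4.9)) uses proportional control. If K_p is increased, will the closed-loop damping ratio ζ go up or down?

decrease

ζ = 4.9/(2√(0.88K_p)); increasing K_p raises the denominator, so ζ falls.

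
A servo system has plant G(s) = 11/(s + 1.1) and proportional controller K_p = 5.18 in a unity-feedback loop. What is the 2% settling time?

Closed-loop transfer function: T(s) = K_p·G(s)/(1 + K_p·G(s)) = 56.98/(s + 1.1 + 56.98) = 56.98/(s + 58.08).
Time constant τ = 1/58.08 = 0.01722 s, so the 2% settling time is about 4τ = 0.0689 s.

T_s ≈ 0.0689 s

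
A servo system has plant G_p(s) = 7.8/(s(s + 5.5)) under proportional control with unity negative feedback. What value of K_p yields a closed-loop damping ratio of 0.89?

Closed-loop characteristic equation: s² + 5.5s + K_p·7.8 = 0.
So ω_n = √(7.8K_p) and 2ζω_n = 5.5, giving ζ = 5.5/(2√(7.8K_p)).
Setting ζ = 0.89: √(7.8K_p) = 5.5/(2·0.89) = 3.09, so K_p = 9.547/7.8 = 1.22.

K_p = 1.22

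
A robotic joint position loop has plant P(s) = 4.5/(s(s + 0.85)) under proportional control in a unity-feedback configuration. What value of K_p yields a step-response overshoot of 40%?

K_p = 0.512

From %OS = 100·exp(−πζ/√(1−ζ²)) = 40%, ζ = −ln(0.4)/√(π²+ln²(0.4)) = 0.28.
Characteristic equation s² + 0.85s + 4.5K_p = 0 gives ζ = 0.85/(2√(4.5K_p)).
Setting ζ = 0.28: √(4.5K_p) = 0.85/(2·0.28) = 1.518, so K_p = 2.304/4.5 = 0.512.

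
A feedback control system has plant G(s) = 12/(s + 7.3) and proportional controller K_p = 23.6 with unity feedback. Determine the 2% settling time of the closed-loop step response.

Closed-loop transfer function: T(s) = K_p·G(s)/(1 + K_p·G(s)) = 283.2/(s + 7.3 + 283.2) = 283.2/(s + 290.5).
Time constant τ = 1/290.5 = 0.003442 s, so the 2% settling time is about 4τ = 0.0138 s.

T_s ≈ 0.0138 s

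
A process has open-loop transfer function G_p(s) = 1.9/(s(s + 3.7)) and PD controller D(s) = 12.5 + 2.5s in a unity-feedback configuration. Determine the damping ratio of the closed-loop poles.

Forward path: (12.5 + 2.5s)·1.9/(s(s+3.7)). The closed-loop characteristic equation is s² + (3.7 + 1.9·2.5)s + 1.9·12.5 = 0.
That is s² + 8.45s + 23.75 = 0, so ω_n = 4.873 rad/s and ζ = 8.45/(2·4.873) = 0.867.

ζ = 0.867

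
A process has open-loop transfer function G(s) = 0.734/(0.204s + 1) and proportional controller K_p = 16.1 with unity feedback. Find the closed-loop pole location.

s = -62.83

Closed loop: T(s) = K_p·G/(1+K_p·G) = 11.82/(0.204s + 1 + 11.82), with pole at s = −(1 + 11.82)/0.204 = −62.83.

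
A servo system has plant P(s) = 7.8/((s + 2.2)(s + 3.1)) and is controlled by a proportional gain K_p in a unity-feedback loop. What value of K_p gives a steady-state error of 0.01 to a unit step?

K_p = 86.6

For a type-0 loop with proportional control, e_ss = 1/(1 + K_p·P(0)).
P(0) = 1.144. Require 1/(1 + K_p·1.144) = 0.01, so 1 + 1.144·K_p = 100.
K_p = (100 − 1)/1.144 = 86.6.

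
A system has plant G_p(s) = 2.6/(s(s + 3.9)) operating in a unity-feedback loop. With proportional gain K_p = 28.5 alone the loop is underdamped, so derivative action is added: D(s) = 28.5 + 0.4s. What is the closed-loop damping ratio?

ζ = 0.287

Forward path: (28.5 + 0.4s)·2.6/(s(s+3.9)). The closed-loop characteristic equation is s² + (3.9 + 2.6·0.4)s + 2.6·28.5 = 0.
That is s² + 4.94s + 74.1 = 0, so ω_n = 8.608 rad/s and ζ = 4.94/(2·8.608) = 0.2869.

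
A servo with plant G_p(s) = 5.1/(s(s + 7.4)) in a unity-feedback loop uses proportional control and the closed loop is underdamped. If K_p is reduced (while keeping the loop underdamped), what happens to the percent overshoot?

decrease

ζ = 7.4/(2√(5.1K_p)) rises as K_p falls; higher damping means less overshoot.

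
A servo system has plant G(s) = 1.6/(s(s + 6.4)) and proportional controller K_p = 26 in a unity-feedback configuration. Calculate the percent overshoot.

From 1 + K_pG(s) = 0: s² + 6.4s + 41.6 = 0 ⇒ ω_n = 6.45, ζ = 0.4961.
%OS = 100·exp(−πζ/√(1−ζ²)) = 100·exp(−π·0.4961/√0.7538) = 16.6%.

16.6%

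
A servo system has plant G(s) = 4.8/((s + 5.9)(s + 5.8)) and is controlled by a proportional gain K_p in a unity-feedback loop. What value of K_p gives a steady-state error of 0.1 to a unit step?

K_p = 64.2

The loop is type 0, so e_ss(step) = 1/(1 + K_pos) with K_pos = K_p·G(0).
G(0) = 0.1403. Require 1/(1 + K_p·0.1403) = 0.1, so 1 + 0.1403·K_p = 10.
K_p = (10 − 1)/0.1403 = 64.2.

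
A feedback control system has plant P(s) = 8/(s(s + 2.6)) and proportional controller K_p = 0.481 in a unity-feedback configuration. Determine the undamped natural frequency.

ω_n = 1.96 rad/s

The closed-loop denominator is s(s+2.6) + 0.481·8 = s² + 2.6s + 3.848.
So ω_n² = 3.848 ⇒ ω_n = 1.962 rad/s, and ζ = 2.6/(2ω_n) = 0.663.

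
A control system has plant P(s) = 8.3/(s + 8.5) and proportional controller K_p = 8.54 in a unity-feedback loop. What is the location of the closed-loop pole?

s = -79.38

Closed-loop transfer function: T(s) = K_p·P(s)/(1 + K_p·P(s)) = 70.88/(s + 8.5 + 70.88) = 70.88/(s + 79.38).
The closed-loop pole is at s = −79.38.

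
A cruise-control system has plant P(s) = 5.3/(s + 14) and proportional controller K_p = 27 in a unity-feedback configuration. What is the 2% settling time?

Closed-loop transfer function: T(s) = K_p·P(s)/(1 + K_p·P(s)) = 143.1/(s + 14 + 143.1) = 143.1/(s + 157.1).
Time constant τ = 1/157.1 = 0.006365 s, so the 2% settling time is about 4τ = 0.0255 s.

T_s ≈ 0.0255 s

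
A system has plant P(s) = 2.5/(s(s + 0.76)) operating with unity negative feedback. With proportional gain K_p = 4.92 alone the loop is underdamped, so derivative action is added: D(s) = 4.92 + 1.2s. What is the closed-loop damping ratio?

ζ = 0.536

Forward path: (4.92 + 1.2s)·2.5/(s(s+0.76)). The closed-loop characteristic equation is s² + (0.76 + 2.5·1.2)s + 2.5·4.92 = 0.
That is s² + 3.76s + 12.3 = 0, so ω_n = 3.507 rad/s and ζ = 3.76/(2·3.507) = 0.536.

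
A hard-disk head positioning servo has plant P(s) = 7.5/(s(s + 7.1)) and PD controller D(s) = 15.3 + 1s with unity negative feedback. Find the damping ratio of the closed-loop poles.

ζ = 0.681

Forward path: (15.3 + 1s)·7.5/(s(s+7.1)). The closed-loop characteristic equation is s² + (7.1 + 7.5·1)s + 7.5·15.3 = 0.
That is s² + 14.6s + 114.8 = 0, so ω_n = 10.71 rad/s and ζ = 14.6/(2·10.71) = 0.6815.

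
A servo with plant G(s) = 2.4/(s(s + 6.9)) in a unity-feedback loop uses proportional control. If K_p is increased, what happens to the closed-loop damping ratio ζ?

ζ = 6.9/(2√(2.4K_p)); increasing K_p raises the denominator, so ζ falls.

decrease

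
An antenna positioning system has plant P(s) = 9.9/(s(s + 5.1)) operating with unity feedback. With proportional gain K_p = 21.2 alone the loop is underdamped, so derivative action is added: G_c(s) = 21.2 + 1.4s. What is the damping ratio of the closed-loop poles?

ζ = 0.654

Forward path: (21.2 + 1.4s)·9.9/(s(s+5.1)). The closed-loop characteristic equation is s² + (5.1 + 9.9·1.4)s + 9.9·21.2 = 0.
That is s² + 18.96s + 209.9 = 0, so ω_n = 14.49 rad/s and ζ = 18.96/(2·14.49) = 0.6544.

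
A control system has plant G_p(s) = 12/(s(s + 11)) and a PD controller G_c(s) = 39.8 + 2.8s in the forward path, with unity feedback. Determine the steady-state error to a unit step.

0

The open loop G_c(s)G_p(s) has a pole at the origin (type 1), so the static position error constant is infinite and e_ss = 1/(1+∞) = 0.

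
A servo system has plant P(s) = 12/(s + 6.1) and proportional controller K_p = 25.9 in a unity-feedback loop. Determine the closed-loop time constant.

Closed-loop transfer function: T(s) = K_p·P(s)/(1 + K_p·P(s)) = 310.8/(s + 6.1 + 310.8) = 310.8/(s + 316.9).
Time constant τ = 1/316.9 = 0.00316 s.

τ = 0.00316 s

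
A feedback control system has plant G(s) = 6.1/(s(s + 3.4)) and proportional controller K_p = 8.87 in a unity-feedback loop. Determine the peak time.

Closed-loop characteristic equation: s² + 3.4s + 54.11 = 0, so ω_n = 7.356 rad/s and ζ = 3.4/(2·7.356) = 0.2311.
Damped frequency ω_d = ω_n√(1−ζ²) = 7.157 rad/s, so peak time T_p = π/ω_d = 0.439 s.

T_p = 0.439 s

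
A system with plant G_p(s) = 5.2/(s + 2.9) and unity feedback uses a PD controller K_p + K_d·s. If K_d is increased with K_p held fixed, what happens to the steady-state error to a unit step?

At s = 0 the derivative term contributes nothing: C(0) = K_p regardless of K_d, so K_pos = K_p·G_p(0) and e_ss are unchanged.

unchanged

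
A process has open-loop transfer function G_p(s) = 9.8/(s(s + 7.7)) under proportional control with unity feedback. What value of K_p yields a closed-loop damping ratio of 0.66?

Closed-loop characteristic equation: s² + 7.7s + K_p·9.8 = 0.
So ω_n = √(9.8K_p) and 2ζω_n = 7.7, giving ζ = 7.7/(2√(9.8K_p)).
Setting ζ = 0.66: √(9.8K_p) = 7.7/(2·0.66) = 5.833, so K_p = 34.03/9.8 = 3.47.

K_p = 3.47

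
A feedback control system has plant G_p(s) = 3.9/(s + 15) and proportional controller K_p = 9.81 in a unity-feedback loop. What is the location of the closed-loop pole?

s = -53.26

Closed-loop transfer function: T(s) = K_p·G_p(s)/(1 + K_p·G_p(s)) = 38.26/(s + 15 + 38.26) = 38.26/(s + 53.26).
The closed-loop pole is at s = −53.26.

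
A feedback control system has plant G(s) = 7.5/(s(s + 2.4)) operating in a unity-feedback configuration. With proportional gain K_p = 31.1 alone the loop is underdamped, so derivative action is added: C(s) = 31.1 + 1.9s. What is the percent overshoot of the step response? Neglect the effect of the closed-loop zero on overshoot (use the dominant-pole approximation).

Forward path: (31.1 + 1.9s)·7.5/(s(s+2.4)). The closed-loop characteristic equation is s² + (2.4 + 7.5·1.9)s + 7.5·31.1 = 0.
That is s² + 16.65s + 233.2 = 0, so ω_n = 15.27 rad/s and ζ = 16.65/(2·15.27) = 0.5451.
%OS = 100·exp(−πζ/√(1−ζ²)) = 13%.

13%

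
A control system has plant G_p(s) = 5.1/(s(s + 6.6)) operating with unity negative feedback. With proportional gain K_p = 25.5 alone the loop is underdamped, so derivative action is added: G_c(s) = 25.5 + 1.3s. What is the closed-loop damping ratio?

ζ = 0.58

Forward path: (25.5 + 1.3s)·5.1/(s(s+6.6)). The closed-loop characteristic equation is s² + (6.6 + 5.1·1.3)s + 5.1·25.5 = 0.
That is s² + 13.23s + 130 = 0, so ω_n = 11.4 rad/s and ζ = 13.23/(2·11.4) = 0.5801.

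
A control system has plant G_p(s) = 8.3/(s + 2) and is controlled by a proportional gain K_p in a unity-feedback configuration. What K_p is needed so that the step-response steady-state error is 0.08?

K_p = 2.77

For a type-0 loop with proportional control, e_ss = 1/(1 + K_p·G_p(0)).
G_p(0) = 4.15. Require 1/(1 + K_p·4.15) = 0.08, so 1 + 4.15·K_p = 12.5.
K_p = (12.5 − 1)/4.15 = 2.77.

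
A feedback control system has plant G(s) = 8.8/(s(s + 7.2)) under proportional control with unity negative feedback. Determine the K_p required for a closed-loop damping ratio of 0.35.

Closed-loop characteristic equation: s² + 7.2s + K_p·8.8 = 0.
So ω_n = √(8.8K_p) and 2ζω_n = 7.2, giving ζ = 7.2/(2√(8.8K_p)).
Setting ζ = 0.35: √(8.8K_p) = 7.2/(2·0.35) = 10.29, so K_p = 105.8/8.8 = 12.

K_p = 12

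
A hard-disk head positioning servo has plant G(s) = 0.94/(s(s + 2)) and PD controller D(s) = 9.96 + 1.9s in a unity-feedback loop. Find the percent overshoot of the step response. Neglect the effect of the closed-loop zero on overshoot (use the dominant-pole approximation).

8.43%

Forward path: (9.96 + 1.9s)·0.94/(s(s+2)). The closed-loop characteristic equation is s² + (2 + 0.94·1.9)s + 0.94·9.96 = 0.
That is s² + 3.786s + 9.362 = 0, so ω_n = 3.06 rad/s and ζ = 3.786/(2·3.06) = 0.6187.
%OS = 100·exp(−πζ/√(1−ζ²)) = 8.43%.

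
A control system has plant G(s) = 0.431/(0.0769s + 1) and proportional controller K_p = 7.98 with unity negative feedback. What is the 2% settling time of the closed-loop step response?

T_s ≈ 0.0693 s

Closed loop: T(s) = K_p·G/(1+K_p·G) = 3.439/(0.0769s + 1 + 3.439), with pole at s = −(1 + 3.439)/0.0769 = −57.73.
τ = 1/57.73 = 0.01732 s, so 2% settling time ≈ 4τ = 0.0693 s.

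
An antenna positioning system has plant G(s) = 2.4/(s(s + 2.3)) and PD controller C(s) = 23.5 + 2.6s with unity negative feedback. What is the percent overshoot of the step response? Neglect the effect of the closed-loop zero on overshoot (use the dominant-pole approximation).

11.4%

Forward path: (23.5 + 2.6s)·2.4/(s(s+2.3)). The closed-loop characteristic equation is s² + (2.3 + 2.4·2.6)s + 2.4·23.5 = 0.
That is s² + 8.54s + 56.4 = 0, so ω_n = 7.51 rad/s and ζ = 8.54/(2·7.51) = 0.5686.
%OS = 100·exp(−πζ/√(1−ζ²)) = 11.4%.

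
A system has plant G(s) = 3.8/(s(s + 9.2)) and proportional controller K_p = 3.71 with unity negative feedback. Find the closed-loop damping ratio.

The closed-loop denominator is s(s+9.2) + 3.71·3.8 = s² + 9.2s + 14.1.
Matching s² + 2ζω_n s + ω_n²: ω_n = √14.1 = 3.755 rad/s and 2ζω_n = 9.2, so ζ = 9.2/(2·3.755) = 1.23.

ζ = 1.23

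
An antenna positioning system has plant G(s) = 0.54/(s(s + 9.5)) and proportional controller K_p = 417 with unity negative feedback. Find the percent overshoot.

From 1 + K_pG(s) = 0: s² + 9.5s + 225.2 = 0 ⇒ ω_n = 15.01, ζ = 0.3165.
%OS = 100·exp(−πζ/√(1−ζ²)) = 100·exp(−π·0.3165/√0.8998) = 35.1%.

35.1%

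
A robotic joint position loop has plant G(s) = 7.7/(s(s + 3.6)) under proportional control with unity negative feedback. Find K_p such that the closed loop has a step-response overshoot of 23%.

K_p = 2.34

From %OS = 100·exp(−πζ/√(1−ζ²)) = 23%, ζ = −ln(0.23)/√(π²+ln²(0.23)) = 0.4237.
Characteristic equation s² + 3.6s + 7.7K_p = 0 gives ζ = 3.6/(2√(7.7K_p)).
Setting ζ = 0.4237: √(7.7K_p) = 3.6/(2·0.4237) = 4.248, so K_p = 18.04/7.7 = 2.34.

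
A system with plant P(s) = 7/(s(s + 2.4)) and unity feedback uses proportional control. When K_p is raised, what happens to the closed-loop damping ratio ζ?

decrease

ζ = 2.4/(2√(7K_p)); increasing K_p raises the denominator, so ζ falls.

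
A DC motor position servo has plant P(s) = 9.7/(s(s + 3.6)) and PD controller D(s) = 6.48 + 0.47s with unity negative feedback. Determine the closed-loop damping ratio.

Forward path: (6.48 + 0.47s)·9.7/(s(s+3.6)). The closed-loop characteristic equation is s² + (3.6 + 9.7·0.47)s + 9.7·6.48 = 0.
That is s² + 8.159s + 62.86 = 0, so ω_n = 7.928 rad/s and ζ = 8.159/(2·7.928) = 0.5146.

ζ = 0.515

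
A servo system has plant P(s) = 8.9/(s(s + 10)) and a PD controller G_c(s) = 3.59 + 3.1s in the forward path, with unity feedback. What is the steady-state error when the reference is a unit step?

0

The open loop G_c(s)P(s) has a pole at the origin (type 1), so the static position error constant is infinite and e_ss = 1/(1+∞) = 0.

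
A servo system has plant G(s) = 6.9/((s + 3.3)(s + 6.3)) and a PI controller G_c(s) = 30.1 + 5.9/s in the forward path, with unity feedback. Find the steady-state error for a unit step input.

The open loop G_c(s)G(s) has a pole at the origin (type 1), so the static position error constant is infinite and e_ss = 1/(1+∞) = 0.

0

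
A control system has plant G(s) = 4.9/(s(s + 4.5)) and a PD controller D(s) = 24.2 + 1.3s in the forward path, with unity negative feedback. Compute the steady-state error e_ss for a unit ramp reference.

0.0379

The loop has one pole at the origin (type 1). Velocity error constant K_v = lim_{s→0} s·D(s)G(s) = 24.2·4.9/4.5 = 26.35.
Steady-state error to a unit ramp: e_ss = 1/K_v = 0.0379.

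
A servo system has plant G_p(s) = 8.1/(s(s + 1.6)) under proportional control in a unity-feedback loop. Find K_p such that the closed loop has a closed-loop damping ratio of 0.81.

Closed-loop characteristic equation: s² + 1.6s + K_p·8.1 = 0.
So ω_n = √(8.1K_p) and 2ζω_n = 1.6, giving ζ = 1.6/(2√(8.1K_p)).
Setting ζ = 0.81: √(8.1K_p) = 1.6/(2·0.81) = 0.9877, so K_p = 0.9755/8.1 = 0.12.

K_p = 0.12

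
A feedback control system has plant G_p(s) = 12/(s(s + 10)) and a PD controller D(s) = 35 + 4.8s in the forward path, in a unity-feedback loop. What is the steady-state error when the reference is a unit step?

The open loop D(s)G_p(s) has a pole at the origin (type 1), so the static position error constant is infinite and e_ss = 1/(1+∞) = 0.

0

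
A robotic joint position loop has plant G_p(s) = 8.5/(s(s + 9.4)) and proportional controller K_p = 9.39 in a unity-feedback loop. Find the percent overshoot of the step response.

The closed-loop denominator s² + 9.4s + 79.81 gives ω_n = √79.81 = 8.934 and ζ = 9.4/(2ω_n) = 0.5261.
%OS = 100·exp(−πζ/√(1−ζ²)) = 100·exp(−π·0.5261/√0.7232) = 14.3%.

14.3%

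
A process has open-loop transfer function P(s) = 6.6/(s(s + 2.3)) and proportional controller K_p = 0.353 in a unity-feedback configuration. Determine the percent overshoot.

2.73%

From 1 + K_pP(s) = 0: s² + 2.3s + 2.33 = 0 ⇒ ω_n = 1.526, ζ = 0.7534.
%OS = 100·exp(−πζ/√(1−ζ²)) = 100·exp(−π·0.7534/√0.4324) = 2.73%.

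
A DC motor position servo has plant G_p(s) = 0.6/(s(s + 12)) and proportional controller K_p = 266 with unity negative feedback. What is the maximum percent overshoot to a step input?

18.4%

The closed-loop denominator s² + 12s + 159.6 gives ω_n = √159.6 = 12.63 and ζ = 12/(2ω_n) = 0.4749.
%OS = 100·exp(−πζ/√(1−ζ²)) = 100·exp(−π·0.4749/√0.7744) = 18.4%.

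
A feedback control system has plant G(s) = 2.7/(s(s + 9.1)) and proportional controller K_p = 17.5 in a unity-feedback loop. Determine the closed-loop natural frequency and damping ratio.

1 + K_p·G(s) = 0 gives s² + 9.1s + 47.25 = 0.
Matching s² + 2ζω_n s + ω_n²: ω_n = √47.25 = 6.874 rad/s and 2ζω_n = 9.1, so ζ = 9.1/(2·6.874) = 0.662.

ω_n = 6.87 rad/s, ζ = 0.662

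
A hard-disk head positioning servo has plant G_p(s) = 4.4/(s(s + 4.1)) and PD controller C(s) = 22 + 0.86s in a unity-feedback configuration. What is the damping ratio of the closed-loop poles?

ζ = 0.401

Forward path: (22 + 0.86s)·4.4/(s(s+4.1)). The closed-loop characteristic equation is s² + (4.1 + 4.4·0.86)s + 4.4·22 = 0.
That is s² + 7.884s + 96.8 = 0, so ω_n = 9.839 rad/s and ζ = 7.884/(2·9.839) = 0.4007.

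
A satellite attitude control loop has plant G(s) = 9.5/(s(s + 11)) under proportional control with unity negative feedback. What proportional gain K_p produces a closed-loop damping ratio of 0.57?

K_p = 9.8

Closed-loop characteristic equation: s² + 11s + K_p·9.5 = 0.
So ω_n = √(9.5K_p) and 2ζω_n = 11, giving ζ = 11/(2√(9.5K_p)).
Setting ζ = 0.57: √(9.5K_p) = 11/(2·0.57) = 9.649, so K_p = 93.11/9.5 = 9.8.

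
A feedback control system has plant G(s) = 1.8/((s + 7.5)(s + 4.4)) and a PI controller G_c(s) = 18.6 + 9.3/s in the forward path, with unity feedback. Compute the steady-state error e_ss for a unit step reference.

The open loop G_c(s)G(s) has a pole at the origin (type 1), so the static position error constant is infinite and e_ss = 1/(1+∞) = 0.

0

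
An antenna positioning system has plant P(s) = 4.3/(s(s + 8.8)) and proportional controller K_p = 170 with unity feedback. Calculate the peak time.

T_p = 0.118 s

The closed-loop denominator s² + 8.8s + 731 gives ω_n = √731 = 27.04 and ζ = 8.8/(2ω_n) = 0.1627.
Damped frequency ω_d = ω_n√(1−ζ²) = 26.68 rad/s, so peak time T_p = π/ω_d = 0.118 s.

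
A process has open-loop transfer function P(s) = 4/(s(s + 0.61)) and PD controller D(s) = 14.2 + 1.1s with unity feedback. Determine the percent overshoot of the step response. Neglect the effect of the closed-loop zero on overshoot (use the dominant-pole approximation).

Forward path: (14.2 + 1.1s)·4/(s(s+0.61)). The closed-loop characteristic equation is s² + (0.61 + 4·1.1)s + 4·14.2 = 0.
That is s² + 5.01s + 56.8 = 0, so ω_n = 7.537 rad/s and ζ = 5.01/(2·7.537) = 0.3324.
%OS = 100·exp(−πζ/√(1−ζ²)) = 33.1%.

33.1%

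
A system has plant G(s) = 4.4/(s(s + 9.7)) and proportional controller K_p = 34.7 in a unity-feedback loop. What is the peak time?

T_p = 0.276 s

The closed-loop denominator s² + 9.7s + 152.7 gives ω_n = √152.7 = 12.36 and ζ = 9.7/(2ω_n) = 0.3925.
Damped frequency ω_d = ω_n√(1−ζ²) = 11.36 rad/s, so peak time T_p = π/ω_d = 0.276 s.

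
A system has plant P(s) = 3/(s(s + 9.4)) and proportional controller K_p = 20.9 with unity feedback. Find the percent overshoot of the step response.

9.86%

From 1 + K_pP(s) = 0: s² + 9.4s + 62.7 = 0 ⇒ ω_n = 7.918, ζ = 0.5936.
%OS = 100·exp(−πζ/√(1−ζ²)) = 100·exp(−π·0.5936/√0.6477) = 9.86%.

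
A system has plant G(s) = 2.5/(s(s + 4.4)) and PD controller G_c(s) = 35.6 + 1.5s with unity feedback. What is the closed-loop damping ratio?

ζ = 0.432

Forward path: (35.6 + 1.5s)·2.5/(s(s+4.4)). The closed-loop characteristic equation is s² + (4.4 + 2.5·1.5)s + 2.5·35.6 = 0.
That is s² + 8.15s + 89 = 0, so ω_n = 9.434 rad/s and ζ = 8.15/(2·9.434) = 0.4319.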